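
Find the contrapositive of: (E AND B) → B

Contrapositive: NOT B → NOT (E AND B)
Note: A statement and its contrapositive are logically equivalent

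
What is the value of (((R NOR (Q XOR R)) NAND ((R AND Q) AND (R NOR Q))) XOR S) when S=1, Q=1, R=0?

Substituting: (((0 NOR (1 XOR 0)) NAND ((0 AND 1) AND (0 NOR 1))) XOR 1)
= 0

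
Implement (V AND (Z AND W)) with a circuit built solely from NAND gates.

((V NAND ((Z NAND W) NAND (Z NAND W))) NAND (V NAND ((Z NAND W) NAND (Z NAND W))))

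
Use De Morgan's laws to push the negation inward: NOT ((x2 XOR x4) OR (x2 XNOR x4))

NOT (x2 XOR x4) AND NOT (x2 XNOR x4)
De Morgan's: NOT(OR of terms) = AND of negations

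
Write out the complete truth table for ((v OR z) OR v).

v | z | Output
--------------
0 | 0 | 0
0 | 1 | 1
1 | 0 | 1
1 | 1 | 1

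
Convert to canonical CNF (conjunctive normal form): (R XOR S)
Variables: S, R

(S OR R) AND (NOT S OR NOT R)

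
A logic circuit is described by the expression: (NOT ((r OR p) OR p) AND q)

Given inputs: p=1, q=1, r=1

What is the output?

Substituting: (NOT ((1 OR 1) OR 1) AND 1)
= 0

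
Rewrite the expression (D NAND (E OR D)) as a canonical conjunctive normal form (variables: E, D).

(E OR NOT D) AND (NOT E OR NOT D)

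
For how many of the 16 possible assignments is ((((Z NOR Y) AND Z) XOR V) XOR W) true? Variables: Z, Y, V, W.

Satisfying assignments: (0,0,0,1), (0,0,1,0), (0,1,0,1), (0,1,1,0), (1,0,0,1), (1,0,1,0), (1,1,0,1), (1,1,1,0)
Count: 8 out of 16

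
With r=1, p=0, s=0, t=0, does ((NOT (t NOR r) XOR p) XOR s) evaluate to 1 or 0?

Substituting: ((NOT (0 NOR 1) XOR 0) XOR 0)
= 1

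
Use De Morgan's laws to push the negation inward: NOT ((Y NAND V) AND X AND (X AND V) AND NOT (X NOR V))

NOT (Y NAND V) OR NOT X OR NOT (X AND V) OR (X NOR V)
De Morgan's: NOT(AND of terms) = OR of negations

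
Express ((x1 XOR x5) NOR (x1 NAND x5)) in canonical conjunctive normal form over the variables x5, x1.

(x5 OR x1) AND (x5 OR NOT x1) AND (NOT x5 OR x1)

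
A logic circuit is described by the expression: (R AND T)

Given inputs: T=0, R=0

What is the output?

Substituting: (0 AND 0)
= 0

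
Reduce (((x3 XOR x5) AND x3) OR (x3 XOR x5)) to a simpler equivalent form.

By absorption (E OR (E AND v) = E):
= (x3 XOR x5)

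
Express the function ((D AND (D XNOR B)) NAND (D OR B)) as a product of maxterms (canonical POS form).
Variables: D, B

ΠM(3) = (NOT D OR NOT B)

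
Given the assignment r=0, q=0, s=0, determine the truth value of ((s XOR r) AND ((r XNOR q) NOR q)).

Substituting: ((0 XOR 0) AND ((0 XNOR 0) NOR 0))
= 0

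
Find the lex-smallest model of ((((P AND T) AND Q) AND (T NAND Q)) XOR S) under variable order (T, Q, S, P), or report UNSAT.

T=0, Q=0, S=1, P=0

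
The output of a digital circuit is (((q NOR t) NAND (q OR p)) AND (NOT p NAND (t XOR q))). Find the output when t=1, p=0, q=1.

Substituting: (((1 NOR 1) NAND (1 OR 0)) AND (NOT 0 NAND (1 XOR 1)))
= 1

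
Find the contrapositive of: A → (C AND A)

Contrapositive: NOT (C AND A) → NOT A
Note: A statement and its contrapositive are logically equivalent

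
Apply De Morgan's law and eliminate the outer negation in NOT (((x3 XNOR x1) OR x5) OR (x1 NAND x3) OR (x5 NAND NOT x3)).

NOT ((x3 XNOR x1) OR x5) AND NOT (x1 NAND x3) AND NOT (x5 NAND NOT x3)
De Morgan's: NOT(OR of terms) = AND of negations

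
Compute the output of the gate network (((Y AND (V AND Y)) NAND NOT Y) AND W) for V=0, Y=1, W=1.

Substituting: (((1 AND (0 AND 1)) NAND NOT 1) AND 1)
= 1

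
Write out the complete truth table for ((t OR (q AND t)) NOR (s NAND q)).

q | t | s | Output
------------------
0 | 0 | 0 | 0
0 | 0 | 1 | 0
0 | 1 | 0 | 0
0 | 1 | 1 | 0
1 | 0 | 0 | 0
1 | 0 | 1 | 1
1 | 1 | 0 | 0
1 | 1 | 1 | 0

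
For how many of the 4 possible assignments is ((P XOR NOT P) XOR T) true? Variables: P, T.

Satisfying assignments: (0,0), (1,0)
Count: 2 out of 4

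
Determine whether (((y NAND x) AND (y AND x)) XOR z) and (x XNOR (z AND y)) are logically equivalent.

No. Counterexample: with z=0, x=0, y=0, Expression 1 = 0 but Expression 2 = 1.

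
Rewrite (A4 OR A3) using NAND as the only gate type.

((A4 NAND A4) NAND (A3 NAND A3))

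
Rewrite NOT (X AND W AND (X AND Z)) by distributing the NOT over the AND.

NOT X OR NOT W OR NOT (X AND Z)
De Morgan's: NOT(AND of terms) = OR of negations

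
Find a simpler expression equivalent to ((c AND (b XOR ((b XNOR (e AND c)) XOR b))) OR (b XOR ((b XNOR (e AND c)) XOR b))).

By absorption (E OR (E AND v) = E) then XOR self-cancellation ((E XOR v) XOR v = E):
= (b XNOR (e AND c))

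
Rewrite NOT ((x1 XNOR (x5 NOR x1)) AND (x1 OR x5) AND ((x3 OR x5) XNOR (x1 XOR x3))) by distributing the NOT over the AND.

NOT (x1 XNOR (x5 NOR x1)) OR NOT (x1 OR x5) OR NOT ((x3 OR x5) XNOR (x1 XOR x3))
De Morgan's: NOT(AND of terms) = OR of negations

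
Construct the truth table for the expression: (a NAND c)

a | c | Output
--------------
0 | 0 | 1
0 | 1 | 1
1 | 0 | 1
1 | 1 | 0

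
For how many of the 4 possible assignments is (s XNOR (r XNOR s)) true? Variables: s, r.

Satisfying assignments: (0,1), (1,1)
Count: 2 out of 4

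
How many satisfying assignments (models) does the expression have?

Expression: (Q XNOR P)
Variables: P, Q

Satisfying assignments: (0,0), (1,1)
Count: 2 out of 4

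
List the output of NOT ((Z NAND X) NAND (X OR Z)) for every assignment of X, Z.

X | Z | Output
--------------
0 | 0 | 0
0 | 1 | 1
1 | 0 | 1
1 | 1 | 0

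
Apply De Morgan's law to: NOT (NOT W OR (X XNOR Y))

W AND NOT (X XNOR Y)
De Morgan's: NOT(OR of terms) = AND of negations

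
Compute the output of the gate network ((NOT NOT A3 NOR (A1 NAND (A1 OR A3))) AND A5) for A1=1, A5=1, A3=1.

Substituting: ((NOT NOT 1 NOR (1 NAND (1 OR 1))) AND 1)
= 0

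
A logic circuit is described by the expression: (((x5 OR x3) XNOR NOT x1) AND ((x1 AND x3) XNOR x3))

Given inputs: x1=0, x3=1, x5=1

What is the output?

Substituting: (((1 OR 1) XNOR NOT 0) AND ((0 AND 1) XNOR 1))
= 0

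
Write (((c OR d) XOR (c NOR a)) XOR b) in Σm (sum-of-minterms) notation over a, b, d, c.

Σm(0, 1, 3, 6, 9, 10, 11, 12) = (NOT a AND NOT b AND NOT d AND NOT c) OR (NOT a AND NOT b AND NOT d AND c) OR (NOT a AND NOT b AND d AND c) OR (NOT a AND b AND d AND NOT c) OR (a AND NOT b AND NOT d AND c) OR (a AND NOT b AND d AND NOT c) OR (a AND NOT b AND d AND c) OR (a AND b AND NOT d AND NOT c)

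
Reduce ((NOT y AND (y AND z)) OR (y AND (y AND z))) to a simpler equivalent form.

By distribution ((E AND v) OR (E AND NOT v) = E):
= (y AND z)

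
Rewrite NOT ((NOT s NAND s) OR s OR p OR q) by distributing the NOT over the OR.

NOT (NOT s NAND s) AND NOT s AND NOT p AND NOT q
De Morgan's: NOT(OR of terms) = AND of negations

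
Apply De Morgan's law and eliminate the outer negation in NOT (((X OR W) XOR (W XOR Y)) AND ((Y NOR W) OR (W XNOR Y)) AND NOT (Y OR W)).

NOT ((X OR W) XOR (W XOR Y)) OR NOT ((Y NOR W) OR (W XNOR Y)) OR (Y OR W)
De Morgan's: NOT(AND of terms) = OR of negations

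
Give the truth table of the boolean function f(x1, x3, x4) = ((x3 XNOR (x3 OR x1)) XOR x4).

x1 | x3 | x4 | Output
---------------------
0 | 0 | 0 | 1
0 | 0 | 1 | 0
0 | 1 | 0 | 1
0 | 1 | 1 | 0
1 | 0 | 0 | 0
1 | 0 | 1 | 1
1 | 1 | 0 | 1
1 | 1 | 1 | 0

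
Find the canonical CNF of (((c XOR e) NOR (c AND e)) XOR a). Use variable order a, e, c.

(a OR e OR NOT c) AND (a OR NOT e OR c) AND (a OR NOT e OR NOT c) AND (NOT a OR e OR c)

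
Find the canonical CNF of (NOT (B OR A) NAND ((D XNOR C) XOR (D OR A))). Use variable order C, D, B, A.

(C OR D OR B OR A) AND (C OR NOT D OR B OR A)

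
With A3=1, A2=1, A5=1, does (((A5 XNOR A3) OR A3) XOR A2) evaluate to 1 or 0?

Substituting: (((1 XNOR 1) OR 1) XOR 1)
= 0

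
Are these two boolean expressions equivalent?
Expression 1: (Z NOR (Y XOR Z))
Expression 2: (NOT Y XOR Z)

No. Counterexample: with Y=1, Z=1, Expression 1 = 0 but Expression 2 = 1.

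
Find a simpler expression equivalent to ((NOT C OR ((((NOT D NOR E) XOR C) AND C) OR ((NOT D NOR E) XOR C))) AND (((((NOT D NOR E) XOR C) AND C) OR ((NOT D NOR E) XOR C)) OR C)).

By distribution ((E OR v) AND (E OR NOT v) = E) then absorption (E OR (E AND v) = E):
= ((NOT D NOR E) XOR C)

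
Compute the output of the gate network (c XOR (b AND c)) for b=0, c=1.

Substituting: (1 XOR (0 AND 1))
= 1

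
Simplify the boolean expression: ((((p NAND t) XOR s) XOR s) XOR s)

By XOR self-cancellation ((E XOR v) XOR v = E):
= ((p NAND t) XOR s)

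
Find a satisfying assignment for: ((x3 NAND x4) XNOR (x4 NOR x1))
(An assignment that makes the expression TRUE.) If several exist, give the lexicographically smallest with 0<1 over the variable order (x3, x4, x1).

x3=0, x4=0, x1=0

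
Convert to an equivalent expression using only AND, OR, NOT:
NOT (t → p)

t AND NOT p
(Negated implication: NOT(A → B) = A AND NOT B)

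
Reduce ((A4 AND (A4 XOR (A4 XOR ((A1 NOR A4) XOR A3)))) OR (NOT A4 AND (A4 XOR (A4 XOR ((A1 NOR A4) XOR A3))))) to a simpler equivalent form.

By distribution ((E AND v) OR (E AND NOT v) = E) then XOR self-cancellation ((E XOR v) XOR v = E):
= ((A1 NOR A4) XOR A3)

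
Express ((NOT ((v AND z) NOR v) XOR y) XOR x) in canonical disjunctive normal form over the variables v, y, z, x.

(NOT v AND NOT y AND NOT z AND x) OR (NOT v AND NOT y AND z AND x) OR (NOT v AND y AND NOT z AND NOT x) OR (NOT v AND y AND z AND NOT x) OR (v AND NOT y AND NOT z AND NOT x) OR (v AND NOT y AND z AND NOT x) OR (v AND y AND NOT z AND x) OR (v AND y AND z AND x)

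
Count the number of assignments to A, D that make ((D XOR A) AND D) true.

Satisfying assignments: (0,1)
Count: 1 out of 4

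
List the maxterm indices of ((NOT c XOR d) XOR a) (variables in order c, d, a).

ΠM(1, 2, 4, 7) = (c OR d OR NOT a) AND (c OR NOT d OR a) AND (NOT c OR d OR a) AND (NOT c OR NOT d OR NOT a)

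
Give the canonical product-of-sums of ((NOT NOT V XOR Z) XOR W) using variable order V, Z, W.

ΠM(0, 3, 5, 6) = (V OR Z OR W) AND (V OR NOT Z OR NOT W) AND (NOT V OR Z OR NOT W) AND (NOT V OR NOT Z OR W)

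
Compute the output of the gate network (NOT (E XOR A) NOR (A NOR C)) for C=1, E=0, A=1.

Substituting: (NOT (0 XOR 1) NOR (1 NOR 1))
= 1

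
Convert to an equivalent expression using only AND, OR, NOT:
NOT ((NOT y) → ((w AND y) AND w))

(NOT y) AND NOT ((w AND y) AND w)
(Negated implication: NOT(A → B) = A AND NOT B)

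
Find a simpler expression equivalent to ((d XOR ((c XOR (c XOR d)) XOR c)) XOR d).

By XOR self-cancellation ((E XOR v) XOR v = E) then XOR self-cancellation ((E XOR v) XOR v = E):
= (c XOR d)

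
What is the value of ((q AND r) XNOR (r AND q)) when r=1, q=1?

Substituting: ((1 AND 1) XNOR (1 AND 1))
= 1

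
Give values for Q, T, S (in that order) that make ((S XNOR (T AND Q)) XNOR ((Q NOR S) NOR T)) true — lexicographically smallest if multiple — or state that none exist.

Q=0, T=1, S=1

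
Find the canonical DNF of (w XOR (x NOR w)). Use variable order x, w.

(NOT x AND NOT w) OR (NOT x AND w) OR (x AND w)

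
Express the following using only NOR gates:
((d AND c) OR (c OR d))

((((d NOR d) NOR (c NOR c)) NOR ((c NOR d) NOR (c NOR d))) NOR (((d NOR d) NOR (c NOR c)) NOR ((c NOR d) NOR (c NOR d))))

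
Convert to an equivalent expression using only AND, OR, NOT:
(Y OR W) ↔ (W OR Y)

((Y OR W) AND (W OR Y)) OR (NOT (Y OR W) AND NOT (W OR Y))
(Biconditional = both true or both false)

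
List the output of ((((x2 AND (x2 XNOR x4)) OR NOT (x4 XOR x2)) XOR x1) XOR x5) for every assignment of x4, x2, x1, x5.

x4 | x2 | x1 | x5 | Output
--------------------------
0 | 0 | 0 | 0 | 1
0 | 0 | 0 | 1 | 0
0 | 0 | 1 | 0 | 0
0 | 0 | 1 | 1 | 1
0 | 1 | 0 | 0 | 0
0 | 1 | 0 | 1 | 1
0 | 1 | 1 | 0 | 1
0 | 1 | 1 | 1 | 0
1 | 0 | 0 | 0 | 0
1 | 0 | 0 | 1 | 1
1 | 0 | 1 | 0 | 1
1 | 0 | 1 | 1 | 0
1 | 1 | 0 | 0 | 1
1 | 1 | 0 | 1 | 0
1 | 1 | 1 | 0 | 0
1 | 1 | 1 | 1 | 1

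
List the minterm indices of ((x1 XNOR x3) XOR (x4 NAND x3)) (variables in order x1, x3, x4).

Σm(2, 4, 5, 7) = (NOT x1 AND x3 AND NOT x4) OR (x1 AND NOT x3 AND NOT x4) OR (x1 AND NOT x3 AND x4) OR (x1 AND x3 AND x4)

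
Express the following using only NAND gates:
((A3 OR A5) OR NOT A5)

((((A3 NAND A3) NAND (A5 NAND A5)) NAND ((A3 NAND A3) NAND (A5 NAND A5))) NAND ((A5 NAND A5) NAND (A5 NAND A5)))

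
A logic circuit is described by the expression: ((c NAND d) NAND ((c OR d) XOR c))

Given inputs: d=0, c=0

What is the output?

Substituting: ((0 NAND 0) NAND ((0 OR 0) XOR 0))
= 1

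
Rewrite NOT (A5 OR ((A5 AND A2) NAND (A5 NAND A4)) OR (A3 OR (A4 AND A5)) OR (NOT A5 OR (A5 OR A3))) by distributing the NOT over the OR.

NOT A5 AND NOT ((A5 AND A2) NAND (A5 NAND A4)) AND NOT (A3 OR (A4 AND A5)) AND NOT (NOT A5 OR (A5 OR A3))
De Morgan's: NOT(OR of terms) = AND of negations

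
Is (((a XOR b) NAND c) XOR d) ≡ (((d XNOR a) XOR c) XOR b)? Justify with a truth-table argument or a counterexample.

No. Counterexample: with d=0, c=0, b=0, a=1, Expression 1 = 1 but Expression 2 = 0.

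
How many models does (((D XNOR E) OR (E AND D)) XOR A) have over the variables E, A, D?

Satisfying assignments: (0,0,0), (0,1,1), (1,0,1), (1,1,0)
Count: 4 out of 8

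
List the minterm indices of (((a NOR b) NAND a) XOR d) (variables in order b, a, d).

Σm(0, 2, 4, 6) = (NOT b AND NOT a AND NOT d) OR (NOT b AND a AND NOT d) OR (b AND NOT a AND NOT d) OR (b AND a AND NOT d)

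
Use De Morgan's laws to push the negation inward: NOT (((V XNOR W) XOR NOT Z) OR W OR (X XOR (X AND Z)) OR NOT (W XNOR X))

NOT ((V XNOR W) XOR NOT Z) AND NOT W AND NOT (X XOR (X AND Z)) AND (W XNOR X)
De Morgan's: NOT(OR of terms) = AND of negations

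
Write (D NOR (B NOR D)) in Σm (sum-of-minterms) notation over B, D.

Σm(2) = (B AND NOT D)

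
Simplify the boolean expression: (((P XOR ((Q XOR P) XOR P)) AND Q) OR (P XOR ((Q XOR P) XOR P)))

By absorption (E OR (E AND v) = E) then XOR self-cancellation ((E XOR v) XOR v = E):
= (Q XOR P)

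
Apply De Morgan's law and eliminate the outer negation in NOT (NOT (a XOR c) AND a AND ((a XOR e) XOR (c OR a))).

(a XOR c) OR NOT a OR NOT ((a XOR e) XOR (c OR a))
De Morgan's: NOT(AND of terms) = OR of negations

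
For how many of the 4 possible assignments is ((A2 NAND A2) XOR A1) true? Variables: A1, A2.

Satisfying assignments: (0,0), (1,1)
Count: 2 out of 4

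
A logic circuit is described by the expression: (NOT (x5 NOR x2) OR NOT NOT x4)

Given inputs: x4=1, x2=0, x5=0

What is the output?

Substituting: (NOT (0 NOR 0) OR NOT NOT 1)
= 1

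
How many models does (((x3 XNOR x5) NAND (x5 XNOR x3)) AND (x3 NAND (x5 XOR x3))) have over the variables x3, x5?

Satisfying assignments: (0,1)
Count: 1 out of 4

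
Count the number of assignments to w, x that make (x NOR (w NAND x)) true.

No assignment satisfies the expression.
Count: 0 out of 4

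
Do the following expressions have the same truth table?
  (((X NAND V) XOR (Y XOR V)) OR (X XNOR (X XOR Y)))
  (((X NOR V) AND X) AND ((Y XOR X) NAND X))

No. Counterexample: with V=0, Y=0, X=0, Expression 1 = 1 but Expression 2 = 0.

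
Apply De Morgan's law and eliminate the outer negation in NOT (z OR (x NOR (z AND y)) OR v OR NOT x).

NOT z AND NOT (x NOR (z AND y)) AND NOT v AND x
De Morgan's: NOT(OR of terms) = AND of negations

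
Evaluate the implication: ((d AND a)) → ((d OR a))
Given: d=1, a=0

Antecedent ((d AND a)) = 0; consequent ((d OR a)) = 1.
0 → 1 = 1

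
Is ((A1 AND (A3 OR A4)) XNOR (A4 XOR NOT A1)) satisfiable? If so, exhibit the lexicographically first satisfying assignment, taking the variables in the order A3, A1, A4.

A3=0, A1=0, A4=1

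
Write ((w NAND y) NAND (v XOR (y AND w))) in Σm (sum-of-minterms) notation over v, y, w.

Σm(0, 1, 2, 3, 7) = (NOT v AND NOT y AND NOT w) OR (NOT v AND NOT y AND w) OR (NOT v AND y AND NOT w) OR (NOT v AND y AND w) OR (v AND y AND w)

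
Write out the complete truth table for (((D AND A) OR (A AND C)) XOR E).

D | C | E | A | Output
----------------------
0 | 0 | 0 | 0 | 0
0 | 0 | 0 | 1 | 0
0 | 0 | 1 | 0 | 1
0 | 0 | 1 | 1 | 1
0 | 1 | 0 | 0 | 0
0 | 1 | 0 | 1 | 1
0 | 1 | 1 | 0 | 1
0 | 1 | 1 | 1 | 0
1 | 0 | 0 | 0 | 0
1 | 0 | 0 | 1 | 1
1 | 0 | 1 | 0 | 1
1 | 0 | 1 | 1 | 0
1 | 1 | 0 | 0 | 0
1 | 1 | 0 | 1 | 1
1 | 1 | 1 | 0 | 1
1 | 1 | 1 | 1 | 0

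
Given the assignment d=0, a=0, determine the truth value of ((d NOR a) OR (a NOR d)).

Substituting: ((0 NOR 0) OR (0 NOR 0))
= 1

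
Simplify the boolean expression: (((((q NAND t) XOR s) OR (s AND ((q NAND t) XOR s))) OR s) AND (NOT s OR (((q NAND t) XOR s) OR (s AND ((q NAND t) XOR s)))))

By distribution ((E OR v) AND (E OR NOT v) = E) then absorption (E OR (E AND v) = E):
= ((q NAND t) XOR s)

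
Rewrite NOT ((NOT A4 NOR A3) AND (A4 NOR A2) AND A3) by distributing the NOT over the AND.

NOT (NOT A4 NOR A3) OR NOT (A4 NOR A2) OR NOT A3
De Morgan's: NOT(AND of terms) = OR of negations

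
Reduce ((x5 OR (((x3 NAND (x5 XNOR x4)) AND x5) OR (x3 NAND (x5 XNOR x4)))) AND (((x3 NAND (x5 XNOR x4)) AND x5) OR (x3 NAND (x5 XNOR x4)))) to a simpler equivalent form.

By absorption (E AND (E OR v) = E) then absorption (E OR (E AND v) = E):
= (x3 NAND (x5 XNOR x4))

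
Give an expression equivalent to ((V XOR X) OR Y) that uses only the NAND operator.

((((V NAND (V NAND X)) NAND (X NAND (V NAND X))) NAND ((V NAND (V NAND X)) NAND (X NAND (V NAND X)))) NAND (Y NAND Y))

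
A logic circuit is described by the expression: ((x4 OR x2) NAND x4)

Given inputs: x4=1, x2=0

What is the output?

Substituting: ((1 OR 0) NAND 1)
= 0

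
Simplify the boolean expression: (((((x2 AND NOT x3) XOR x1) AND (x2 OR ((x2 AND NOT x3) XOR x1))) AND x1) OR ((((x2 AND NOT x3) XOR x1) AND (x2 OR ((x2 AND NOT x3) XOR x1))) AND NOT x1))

By distribution ((E AND v) OR (E AND NOT v) = E) then absorption (E AND (E OR v) = E):
= ((x2 AND NOT x3) XOR x1)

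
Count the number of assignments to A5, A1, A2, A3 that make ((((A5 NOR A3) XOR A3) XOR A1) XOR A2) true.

Satisfying assignments: (0,0,0,0), (0,0,0,1), (0,1,1,0), (0,1,1,1), (1,0,0,1), (1,0,1,0), (1,1,0,0), (1,1,1,1)
Count: 8 out of 16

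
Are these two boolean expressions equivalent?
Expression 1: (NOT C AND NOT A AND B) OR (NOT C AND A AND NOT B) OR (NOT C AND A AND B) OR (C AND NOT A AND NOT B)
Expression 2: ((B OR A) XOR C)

Yes, they are equivalent — the two output columns agree on all 8 assignments:
C | A | B | Expression 1 | Expression 2
---------------------------------------
0 | 0 | 0 | 0 | 0
0 | 0 | 1 | 1 | 1
0 | 1 | 0 | 1 | 1
0 | 1 | 1 | 1 | 1
1 | 0 | 0 | 1 | 1
1 | 0 | 1 | 0 | 0
1 | 1 | 0 | 0 | 0
1 | 1 | 1 | 0 | 0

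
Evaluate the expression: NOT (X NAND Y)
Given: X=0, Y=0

Substituting: NOT (0 NAND 0)
= 0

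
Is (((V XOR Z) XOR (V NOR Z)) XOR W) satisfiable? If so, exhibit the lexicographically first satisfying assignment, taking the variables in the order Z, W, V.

Z=0, W=0, V=0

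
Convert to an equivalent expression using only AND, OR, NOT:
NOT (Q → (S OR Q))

Q AND NOT (S OR Q)
(Negated implication: NOT(A → B) = A AND NOT B)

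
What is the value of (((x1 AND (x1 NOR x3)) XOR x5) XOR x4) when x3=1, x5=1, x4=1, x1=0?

Substituting: (((0 AND (0 NOR 1)) XOR 1) XOR 1)
= 0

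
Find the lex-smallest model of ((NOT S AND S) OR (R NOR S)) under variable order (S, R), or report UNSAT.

S=0, R=0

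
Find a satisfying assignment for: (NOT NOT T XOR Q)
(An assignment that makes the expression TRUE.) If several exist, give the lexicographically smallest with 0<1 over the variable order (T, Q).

T=0, Q=1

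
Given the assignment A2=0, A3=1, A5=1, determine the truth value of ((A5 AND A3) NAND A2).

Substituting: ((1 AND 1) NAND 0)
= 1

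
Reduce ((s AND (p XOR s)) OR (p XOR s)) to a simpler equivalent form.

By absorption (E OR (E AND v) = E):
= (p XOR s)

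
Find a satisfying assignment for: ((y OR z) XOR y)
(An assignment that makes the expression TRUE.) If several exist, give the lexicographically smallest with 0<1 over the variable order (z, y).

z=1, y=0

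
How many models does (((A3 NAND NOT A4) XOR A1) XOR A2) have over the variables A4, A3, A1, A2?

Satisfying assignments: (0,0,0,0), (0,0,1,1), (0,1,0,1), (0,1,1,0), (1,0,0,0), (1,0,1,1), (1,1,0,0), (1,1,1,1)
Count: 8 out of 16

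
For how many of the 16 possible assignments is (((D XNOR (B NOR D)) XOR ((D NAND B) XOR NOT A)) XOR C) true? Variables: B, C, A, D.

Satisfying assignments: (0,0,1,0), (0,0,1,1), (0,1,0,0), (0,1,0,1), (1,0,0,0), (1,0,0,1), (1,1,1,0), (1,1,1,1)
Count: 8 out of 16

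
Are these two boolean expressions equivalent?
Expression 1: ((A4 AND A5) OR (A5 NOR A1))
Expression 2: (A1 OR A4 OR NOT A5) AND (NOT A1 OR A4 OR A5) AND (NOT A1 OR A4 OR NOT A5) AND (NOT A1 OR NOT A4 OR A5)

Yes, they are equivalent — the two output columns agree on all 8 assignments:
A1 | A4 | A5 | Expression 1 | Expression 2
------------------------------------------
0 | 0 | 0 | 1 | 1
0 | 0 | 1 | 0 | 0
0 | 1 | 0 | 1 | 1
0 | 1 | 1 | 1 | 1
1 | 0 | 0 | 0 | 0
1 | 0 | 1 | 0 | 0
1 | 1 | 0 | 0 | 0
1 | 1 | 1 | 1 | 1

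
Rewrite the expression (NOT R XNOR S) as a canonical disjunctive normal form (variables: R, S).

(NOT R AND S) OR (R AND NOT S)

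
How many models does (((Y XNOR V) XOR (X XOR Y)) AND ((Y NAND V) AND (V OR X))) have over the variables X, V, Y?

Satisfying assignments: (1,1,0)
Count: 1 out of 8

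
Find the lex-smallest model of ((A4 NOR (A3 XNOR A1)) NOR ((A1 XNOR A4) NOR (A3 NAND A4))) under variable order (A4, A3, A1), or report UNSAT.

A4=0, A3=0, A1=0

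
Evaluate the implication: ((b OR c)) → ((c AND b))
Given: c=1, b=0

Antecedent ((b OR c)) = 1; consequent ((c AND b)) = 0.
1 → 0 = 0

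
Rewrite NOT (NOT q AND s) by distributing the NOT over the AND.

q OR NOT s
De Morgan's: NOT(AND of terms) = OR of negations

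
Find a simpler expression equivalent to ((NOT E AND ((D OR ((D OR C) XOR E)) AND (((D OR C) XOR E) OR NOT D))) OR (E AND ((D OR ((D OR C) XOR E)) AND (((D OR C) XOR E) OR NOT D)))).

By distribution ((E AND v) OR (E AND NOT v) = E) then distribution ((E OR v) AND (E OR NOT v) = E):
= ((D OR C) XOR E)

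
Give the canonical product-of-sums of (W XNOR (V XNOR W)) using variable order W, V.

ΠM(0, 2) = (W OR V) AND (NOT W OR V)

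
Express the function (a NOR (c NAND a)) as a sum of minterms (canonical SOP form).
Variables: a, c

Σm() = FALSE (no minterms)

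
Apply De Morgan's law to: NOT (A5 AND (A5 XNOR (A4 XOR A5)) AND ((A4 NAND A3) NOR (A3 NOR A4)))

NOT A5 OR NOT (A5 XNOR (A4 XOR A5)) OR NOT ((A4 NAND A3) NOR (A3 NOR A4))
De Morgan's: NOT(AND of terms) = OR of negations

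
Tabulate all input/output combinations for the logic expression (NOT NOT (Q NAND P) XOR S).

Q | S | P | Output
------------------
0 | 0 | 0 | 1
0 | 0 | 1 | 1
0 | 1 | 0 | 0
0 | 1 | 1 | 0
1 | 0 | 0 | 1
1 | 0 | 1 | 0
1 | 1 | 0 | 0
1 | 1 | 1 | 1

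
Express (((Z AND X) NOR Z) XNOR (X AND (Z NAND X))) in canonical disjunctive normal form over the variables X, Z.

(NOT X AND Z) OR (X AND NOT Z) OR (X AND Z)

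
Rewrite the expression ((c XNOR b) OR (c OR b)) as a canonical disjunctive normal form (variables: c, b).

(NOT c AND NOT b) OR (NOT c AND b) OR (c AND NOT b) OR (c AND b)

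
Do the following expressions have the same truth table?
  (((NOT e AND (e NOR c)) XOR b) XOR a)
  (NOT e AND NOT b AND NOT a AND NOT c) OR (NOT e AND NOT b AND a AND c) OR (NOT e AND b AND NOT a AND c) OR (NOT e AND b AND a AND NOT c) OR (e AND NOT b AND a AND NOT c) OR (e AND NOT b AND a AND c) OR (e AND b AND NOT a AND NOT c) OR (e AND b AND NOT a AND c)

Yes, they are equivalent — the two output columns agree on all 16 assignments:
e | b | a | c | Expression 1 | Expression 2
-------------------------------------------
0 | 0 | 0 | 0 | 1 | 1
0 | 0 | 0 | 1 | 0 | 0
0 | 0 | 1 | 0 | 0 | 0
0 | 0 | 1 | 1 | 1 | 1
0 | 1 | 0 | 0 | 0 | 0
0 | 1 | 0 | 1 | 1 | 1
0 | 1 | 1 | 0 | 1 | 1
0 | 1 | 1 | 1 | 0 | 0
1 | 0 | 0 | 0 | 0 | 0
1 | 0 | 0 | 1 | 0 | 0
1 | 0 | 1 | 0 | 1 | 1
1 | 0 | 1 | 1 | 1 | 1
1 | 1 | 0 | 0 | 1 | 1
1 | 1 | 0 | 1 | 1 | 1
1 | 1 | 1 | 0 | 0 | 0
1 | 1 | 1 | 1 | 0 | 0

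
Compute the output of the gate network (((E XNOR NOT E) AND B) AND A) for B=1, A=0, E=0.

Substituting: (((0 XNOR NOT 0) AND 1) AND 0)
= 0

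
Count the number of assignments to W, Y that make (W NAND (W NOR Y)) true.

Satisfying assignments: (0,0), (0,1), (1,0), (1,1)
Count: 4 out of 4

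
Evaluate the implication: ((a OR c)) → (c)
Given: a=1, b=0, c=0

Antecedent ((a OR c)) = 1; consequent (c) = 0.
1 → 0 = 0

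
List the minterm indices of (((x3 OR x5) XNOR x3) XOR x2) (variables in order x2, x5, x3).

Σm(0, 1, 3, 6) = (NOT x2 AND NOT x5 AND NOT x3) OR (NOT x2 AND NOT x5 AND x3) OR (NOT x2 AND x5 AND x3) OR (x2 AND x5 AND NOT x3)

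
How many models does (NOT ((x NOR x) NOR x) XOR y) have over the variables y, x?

Satisfying assignments: (0,0), (0,1)
Count: 2 out of 4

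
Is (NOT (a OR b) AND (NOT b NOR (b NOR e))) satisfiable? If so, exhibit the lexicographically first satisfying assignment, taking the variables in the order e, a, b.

UNSATISFIABLE - no assignment makes this expression true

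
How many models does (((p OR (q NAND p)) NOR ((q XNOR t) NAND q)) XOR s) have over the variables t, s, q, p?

Satisfying assignments: (0,1,0,0), (0,1,0,1), (0,1,1,0), (0,1,1,1), (1,1,0,0), (1,1,0,1), (1,1,1,0), (1,1,1,1)
Count: 8 out of 16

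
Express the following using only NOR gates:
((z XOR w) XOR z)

((((((((z NOR w) NOR (z NOR w)) NOR ((z NOR w) NOR (z NOR w))) NOR ((((z NOR z) NOR (w NOR w)) NOR ((z NOR z) NOR (w NOR w))) NOR (((z NOR z) NOR (w NOR w)) NOR ((z NOR z) NOR (w NOR w))))) NOR z) NOR (((((z NOR w) NOR (z NOR w)) NOR ((z NOR w) NOR (z NOR w))) NOR ((((z NOR z) NOR (w NOR w)) NOR ((z NOR z) NOR (w NOR w))) NOR (((z NOR z) NOR (w NOR w)) NOR ((z NOR z) NOR (w NOR w))))) NOR z)) NOR ((((((z NOR w) NOR (z NOR w)) NOR ((z NOR w) NOR (z NOR w))) NOR ((((z NOR z) NOR (w NOR w)) NOR ((z NOR z) NOR (w NOR w))) NOR (((z NOR z) NOR (w NOR w)) NOR ((z NOR z) NOR (w NOR w))))) NOR z) NOR (((((z NOR w) NOR (z NOR w)) NOR ((z NOR w) NOR (z NOR w))) NOR ((((z NOR z) NOR (w NOR w)) NOR ((z NOR z) NOR (w NOR w))) NOR (((z NOR z) NOR (w NOR w)) NOR ((z NOR z) NOR (w NOR w))))) NOR z))) NOR ((((((((z NOR w) NOR (z NOR w)) NOR ((z NOR w) NOR (z NOR w))) NOR ((((z NOR z) NOR (w NOR w)) NOR ((z NOR z) NOR (w NOR w))) NOR (((z NOR z) NOR (w NOR w)) NOR ((z NOR z) NOR (w NOR w))))) NOR ((((z NOR w) NOR (z NOR w)) NOR ((z NOR w) NOR (z NOR w))) NOR ((((z NOR z) NOR (w NOR w)) NOR ((z NOR z) NOR (w NOR w))) NOR (((z NOR z) NOR (w NOR w)) NOR ((z NOR z) NOR (w NOR w)))))) NOR (z NOR z)) NOR ((((((z NOR w) NOR (z NOR w)) NOR ((z NOR w) NOR (z NOR w))) NOR ((((z NOR z) NOR (w NOR w)) NOR ((z NOR z) NOR (w NOR w))) NOR (((z NOR z) NOR (w NOR w)) NOR ((z NOR z) NOR (w NOR w))))) NOR ((((z NOR w) NOR (z NOR w)) NOR ((z NOR w) NOR (z NOR w))) NOR ((((z NOR z) NOR (w NOR w)) NOR ((z NOR z) NOR (w NOR w))) NOR (((z NOR z) NOR (w NOR w)) NOR ((z NOR z) NOR (w NOR w)))))) NOR (z NOR z))) NOR (((((((z NOR w) NOR (z NOR w)) NOR ((z NOR w) NOR (z NOR w))) NOR ((((z NOR z) NOR (w NOR w)) NOR ((z NOR z) NOR (w NOR w))) NOR (((z NOR z) NOR (w NOR w)) NOR ((z NOR z) NOR (w NOR w))))) NOR ((((z NOR w) NOR (z NOR w)) NOR ((z NOR w) NOR (z NOR w))) NOR ((((z NOR z) NOR (w NOR w)) NOR ((z NOR z) NOR (w NOR w))) NOR (((z NOR z) NOR (w NOR w)) NOR ((z NOR z) NOR (w NOR w)))))) NOR (z NOR z)) NOR ((((((z NOR w) NOR (z NOR w)) NOR ((z NOR w) NOR (z NOR w))) NOR ((((z NOR z) NOR (w NOR w)) NOR ((z NOR z) NOR (w NOR w))) NOR (((z NOR z) NOR (w NOR w)) NOR ((z NOR z) NOR (w NOR w))))) NOR ((((z NOR w) NOR (z NOR w)) NOR ((z NOR w) NOR (z NOR w))) NOR ((((z NOR z) NOR (w NOR w)) NOR ((z NOR z) NOR (w NOR w))) NOR (((z NOR z) NOR (w NOR w)) NOR ((z NOR z) NOR (w NOR w)))))) NOR (z NOR z)))))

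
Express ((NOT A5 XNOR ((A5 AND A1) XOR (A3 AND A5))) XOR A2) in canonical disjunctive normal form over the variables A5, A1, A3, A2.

(NOT A5 AND NOT A1 AND NOT A3 AND A2) OR (NOT A5 AND NOT A1 AND A3 AND A2) OR (NOT A5 AND A1 AND NOT A3 AND A2) OR (NOT A5 AND A1 AND A3 AND A2) OR (A5 AND NOT A1 AND NOT A3 AND NOT A2) OR (A5 AND NOT A1 AND A3 AND A2) OR (A5 AND A1 AND NOT A3 AND A2) OR (A5 AND A1 AND A3 AND NOT A2)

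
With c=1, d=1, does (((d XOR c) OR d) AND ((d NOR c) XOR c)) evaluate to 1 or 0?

Substituting: (((1 XOR 1) OR 1) AND ((1 NOR 1) XOR 1))
= 1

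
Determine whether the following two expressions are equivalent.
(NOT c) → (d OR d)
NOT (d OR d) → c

Yes, Contrapositive is always equivalent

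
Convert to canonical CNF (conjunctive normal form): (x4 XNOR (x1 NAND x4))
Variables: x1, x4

(x1 OR x4) AND (NOT x1 OR x4) AND (NOT x1 OR NOT x4)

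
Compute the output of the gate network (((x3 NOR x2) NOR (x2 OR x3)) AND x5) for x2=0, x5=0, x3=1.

Substituting: (((1 NOR 0) NOR (0 OR 1)) AND 0)
= 0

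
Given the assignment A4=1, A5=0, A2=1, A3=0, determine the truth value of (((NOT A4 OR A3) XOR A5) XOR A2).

Substituting: (((NOT 1 OR 0) XOR 0) XOR 1)
= 1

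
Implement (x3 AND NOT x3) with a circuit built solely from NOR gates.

((x3 NOR x3) NOR ((x3 NOR x3) NOR (x3 NOR x3)))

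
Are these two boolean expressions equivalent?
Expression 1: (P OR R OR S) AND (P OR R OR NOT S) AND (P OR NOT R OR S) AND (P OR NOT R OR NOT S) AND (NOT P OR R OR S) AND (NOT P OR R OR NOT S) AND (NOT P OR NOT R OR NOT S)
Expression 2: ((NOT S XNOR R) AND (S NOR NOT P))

Yes, they are equivalent — the two output columns agree on all 8 assignments:
P | R | S | Expression 1 | Expression 2
---------------------------------------
0 | 0 | 0 | 0 | 0
0 | 0 | 1 | 0 | 0
0 | 1 | 0 | 0 | 0
0 | 1 | 1 | 0 | 0
1 | 0 | 0 | 0 | 0
1 | 0 | 1 | 0 | 0
1 | 1 | 0 | 1 | 1
1 | 1 | 1 | 0 | 0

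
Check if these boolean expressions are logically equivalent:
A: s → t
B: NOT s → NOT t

No, Inverse is not equivalent to original (counterexample: s=0, r=0, t=1)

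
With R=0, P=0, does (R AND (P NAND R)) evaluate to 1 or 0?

Substituting: (0 AND (0 NAND 0))
= 0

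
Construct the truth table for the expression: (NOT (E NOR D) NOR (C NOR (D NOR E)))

D | E | C | Output
------------------
0 | 0 | 0 | 1
0 | 0 | 1 | 1
0 | 1 | 0 | 0
0 | 1 | 1 | 0
1 | 0 | 0 | 0
1 | 0 | 1 | 0
1 | 1 | 0 | 0
1 | 1 | 1 | 0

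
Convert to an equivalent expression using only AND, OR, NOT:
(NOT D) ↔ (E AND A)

((NOT D) AND (E AND A)) OR (D AND NOT (E AND A))
(Biconditional = both true or both false)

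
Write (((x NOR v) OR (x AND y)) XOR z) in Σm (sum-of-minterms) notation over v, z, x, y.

Σm(0, 1, 3, 6, 11, 12, 13, 14) = (NOT v AND NOT z AND NOT x AND NOT y) OR (NOT v AND NOT z AND NOT x AND y) OR (NOT v AND NOT z AND x AND y) OR (NOT v AND z AND x AND NOT y) OR (v AND NOT z AND x AND y) OR (v AND z AND NOT x AND NOT y) OR (v AND z AND NOT x AND y) OR (v AND z AND x AND NOT y)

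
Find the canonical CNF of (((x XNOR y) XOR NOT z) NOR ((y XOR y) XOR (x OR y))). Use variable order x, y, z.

(x OR y OR NOT z) AND (x OR NOT y OR z) AND (x OR NOT y OR NOT z) AND (NOT x OR y OR z) AND (NOT x OR y OR NOT z) AND (NOT x OR NOT y OR z) AND (NOT x OR NOT y OR NOT z)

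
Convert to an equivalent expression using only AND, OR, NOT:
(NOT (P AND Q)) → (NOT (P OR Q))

(P AND Q) OR (NOT (P OR Q))
(Implication elimination: A → B = NOT A OR B)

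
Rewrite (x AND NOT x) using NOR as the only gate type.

((x NOR x) NOR ((x NOR x) NOR (x NOR x)))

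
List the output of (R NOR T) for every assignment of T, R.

T | R | Output
--------------
0 | 0 | 1
0 | 1 | 0
1 | 0 | 0
1 | 1 | 0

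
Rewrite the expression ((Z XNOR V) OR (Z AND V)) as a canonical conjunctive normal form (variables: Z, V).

(Z OR NOT V) AND (NOT Z OR V)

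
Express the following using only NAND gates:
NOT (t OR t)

(((t NAND t) NAND (t NAND t)) NAND ((t NAND t) NAND (t NAND t)))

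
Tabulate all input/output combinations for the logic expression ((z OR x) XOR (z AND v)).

z | x | v | Output
------------------
0 | 0 | 0 | 0
0 | 0 | 1 | 0
0 | 1 | 0 | 1
0 | 1 | 1 | 1
1 | 0 | 0 | 1
1 | 0 | 1 | 0
1 | 1 | 0 | 1
1 | 1 | 1 | 0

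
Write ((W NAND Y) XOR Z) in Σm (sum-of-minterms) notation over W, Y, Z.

Σm(0, 2, 4, 7) = (NOT W AND NOT Y AND NOT Z) OR (NOT W AND Y AND NOT Z) OR (W AND NOT Y AND NOT Z) OR (W AND Y AND Z)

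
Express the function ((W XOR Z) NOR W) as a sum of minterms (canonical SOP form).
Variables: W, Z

Σm(0) = (NOT W AND NOT Z)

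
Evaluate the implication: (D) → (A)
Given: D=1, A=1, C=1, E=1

Antecedent (D) = 1; consequent (A) = 1.
1 → 1 = 1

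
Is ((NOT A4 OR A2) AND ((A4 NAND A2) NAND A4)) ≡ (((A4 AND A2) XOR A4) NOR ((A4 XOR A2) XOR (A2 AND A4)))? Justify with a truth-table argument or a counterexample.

No. Counterexample: with A2=1, A4=0, Expression 1 = 1 but Expression 2 = 0.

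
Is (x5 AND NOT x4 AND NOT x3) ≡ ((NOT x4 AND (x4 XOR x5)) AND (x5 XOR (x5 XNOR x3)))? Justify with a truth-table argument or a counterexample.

Yes, they are equivalent — the two output columns agree on all 8 assignments:
x5 | x4 | x3 | Expression 1 | Expression 2
------------------------------------------
0 | 0 | 0 | 0 | 0
0 | 0 | 1 | 0 | 0
0 | 1 | 0 | 0 | 0
0 | 1 | 1 | 0 | 0
1 | 0 | 0 | 1 | 1
1 | 0 | 1 | 0 | 0
1 | 1 | 0 | 0 | 0
1 | 1 | 1 | 0 | 0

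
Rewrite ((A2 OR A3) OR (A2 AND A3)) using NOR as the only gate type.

((((A2 NOR A3) NOR (A2 NOR A3)) NOR ((A2 NOR A2) NOR (A3 NOR A3))) NOR (((A2 NOR A3) NOR (A2 NOR A3)) NOR ((A2 NOR A2) NOR (A3 NOR A3))))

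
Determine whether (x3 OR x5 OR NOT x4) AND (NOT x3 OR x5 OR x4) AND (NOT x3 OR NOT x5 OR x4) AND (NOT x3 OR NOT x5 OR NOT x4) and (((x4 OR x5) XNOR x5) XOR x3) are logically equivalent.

Yes, they are equivalent — the two output columns agree on all 8 assignments:
x3 | x5 | x4 | Expression 1 | Expression 2
------------------------------------------
0 | 0 | 0 | 1 | 1
0 | 0 | 1 | 0 | 0
0 | 1 | 0 | 1 | 1
0 | 1 | 1 | 1 | 1
1 | 0 | 0 | 0 | 0
1 | 0 | 1 | 1 | 1
1 | 1 | 0 | 0 | 0
1 | 1 | 1 | 0 | 0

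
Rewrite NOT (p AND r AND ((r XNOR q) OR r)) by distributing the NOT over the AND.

NOT p OR NOT r OR NOT ((r XNOR q) OR r)
De Morgan's: NOT(AND of terms) = OR of negations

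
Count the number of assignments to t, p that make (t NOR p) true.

Satisfying assignments: (0,0)
Count: 1 out of 4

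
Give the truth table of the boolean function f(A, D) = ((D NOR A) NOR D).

A | D | Output
--------------
0 | 0 | 0
0 | 1 | 0
1 | 0 | 1
1 | 1 | 0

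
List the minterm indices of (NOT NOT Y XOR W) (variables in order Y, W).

Σm(1, 2) = (NOT Y AND W) OR (Y AND NOT W)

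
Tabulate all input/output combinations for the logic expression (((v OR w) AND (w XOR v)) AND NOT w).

w | v | Output
--------------
0 | 0 | 0
0 | 1 | 1
1 | 0 | 0
1 | 1 | 0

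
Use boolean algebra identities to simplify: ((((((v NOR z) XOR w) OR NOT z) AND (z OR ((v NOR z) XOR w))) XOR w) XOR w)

By XOR self-cancellation ((E XOR v) XOR v = E) then distribution ((E OR v) AND (E OR NOT v) = E):
= ((v NOR z) XOR w)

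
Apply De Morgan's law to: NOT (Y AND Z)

NOT Y OR NOT Z
De Morgan's: NOT(AND of terms) = OR of negations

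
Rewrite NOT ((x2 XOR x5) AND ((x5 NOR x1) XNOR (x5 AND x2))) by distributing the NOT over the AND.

NOT (x2 XOR x5) OR NOT ((x5 NOR x1) XNOR (x5 AND x2))
De Morgan's: NOT(AND of terms) = OR of negations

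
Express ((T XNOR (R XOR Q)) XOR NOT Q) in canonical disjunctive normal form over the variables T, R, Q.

(NOT T AND R AND NOT Q) OR (NOT T AND R AND Q) OR (T AND NOT R AND NOT Q) OR (T AND NOT R AND Q)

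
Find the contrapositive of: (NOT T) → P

Contrapositive: NOT P → T
Note: A statement and its contrapositive are logically equivalent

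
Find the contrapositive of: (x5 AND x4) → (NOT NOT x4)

Contrapositive: NOT x4 → NOT (x5 AND x4)
Note: A statement and its contrapositive are logically equivalent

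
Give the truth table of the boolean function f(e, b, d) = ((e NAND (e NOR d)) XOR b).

e | b | d | Output
------------------
0 | 0 | 0 | 1
0 | 0 | 1 | 1
0 | 1 | 0 | 0
0 | 1 | 1 | 0
1 | 0 | 0 | 1
1 | 0 | 1 | 1
1 | 1 | 0 | 0
1 | 1 | 1 | 0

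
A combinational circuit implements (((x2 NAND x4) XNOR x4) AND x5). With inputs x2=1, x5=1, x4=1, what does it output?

Substituting: (((1 NAND 1) XNOR 1) AND 1)
= 0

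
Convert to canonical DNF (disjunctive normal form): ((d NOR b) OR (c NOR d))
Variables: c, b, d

(NOT c AND NOT b AND NOT d) OR (NOT c AND b AND NOT d) OR (c AND NOT b AND NOT d)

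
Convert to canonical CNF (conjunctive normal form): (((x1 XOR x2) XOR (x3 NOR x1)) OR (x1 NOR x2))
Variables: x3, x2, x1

(x3 OR NOT x2 OR x1) AND (x3 OR NOT x2 OR NOT x1) AND (NOT x3 OR NOT x2 OR NOT x1)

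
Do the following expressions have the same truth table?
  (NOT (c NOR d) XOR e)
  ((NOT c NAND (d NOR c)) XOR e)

Yes, they are equivalent — the two output columns agree on all 8 assignments:
e | d | c | Expression 1 | Expression 2
---------------------------------------
0 | 0 | 0 | 0 | 0
0 | 0 | 1 | 1 | 1
0 | 1 | 0 | 1 | 1
0 | 1 | 1 | 1 | 1
1 | 0 | 0 | 1 | 1
1 | 0 | 1 | 0 | 0
1 | 1 | 0 | 0 | 0
1 | 1 | 1 | 0 | 0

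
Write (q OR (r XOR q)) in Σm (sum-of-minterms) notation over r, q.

Σm(1, 2, 3) = (NOT r AND q) OR (r AND NOT q) OR (r AND q)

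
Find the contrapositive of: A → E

Contrapositive: NOT E → NOT A
Note: A statement and its contrapositive are logically equivalent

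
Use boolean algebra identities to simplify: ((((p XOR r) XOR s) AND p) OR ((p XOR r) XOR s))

By absorption (E OR (E AND v) = E):
= ((p XOR r) XOR s)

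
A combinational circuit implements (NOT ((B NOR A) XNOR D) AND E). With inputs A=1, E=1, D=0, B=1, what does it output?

Substituting: (NOT ((1 NOR 1) XNOR 0) AND 1)
= 0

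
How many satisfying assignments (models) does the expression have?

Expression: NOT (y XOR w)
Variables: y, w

Satisfying assignments: (0,0), (1,1)
Count: 2 out of 4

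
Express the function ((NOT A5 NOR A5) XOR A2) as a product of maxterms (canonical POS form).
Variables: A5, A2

ΠM(0, 2) = (A5 OR A2) AND (NOT A5 OR A2)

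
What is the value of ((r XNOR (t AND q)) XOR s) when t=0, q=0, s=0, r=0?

Substituting: ((0 XNOR (0 AND 0)) XOR 0)
= 1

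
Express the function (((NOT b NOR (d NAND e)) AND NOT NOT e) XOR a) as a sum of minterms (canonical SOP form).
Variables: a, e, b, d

Σm(7, 8, 9, 10, 11, 12, 13, 14) = (NOT a AND e AND b AND d) OR (a AND NOT e AND NOT b AND NOT d) OR (a AND NOT e AND NOT b AND d) OR (a AND NOT e AND b AND NOT d) OR (a AND NOT e AND b AND d) OR (a AND e AND NOT b AND NOT d) OR (a AND e AND NOT b AND d) OR (a AND e AND b AND NOT d)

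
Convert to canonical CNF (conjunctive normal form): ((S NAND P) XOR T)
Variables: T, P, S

(T OR NOT P OR NOT S) AND (NOT T OR P OR S) AND (NOT T OR P OR NOT S) AND (NOT T OR NOT P OR S)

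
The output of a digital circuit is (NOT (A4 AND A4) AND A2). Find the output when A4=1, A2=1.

Substituting: (NOT (1 AND 1) AND 1)
= 0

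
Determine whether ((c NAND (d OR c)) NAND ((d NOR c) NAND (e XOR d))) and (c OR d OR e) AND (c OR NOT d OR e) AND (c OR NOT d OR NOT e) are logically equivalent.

Yes, they are equivalent — the two output columns agree on all 8 assignments:
c | d | e | Expression 1 | Expression 2
---------------------------------------
0 | 0 | 0 | 0 | 0
0 | 0 | 1 | 1 | 1
0 | 1 | 0 | 0 | 0
0 | 1 | 1 | 0 | 0
1 | 0 | 0 | 1 | 1
1 | 0 | 1 | 1 | 1
1 | 1 | 0 | 1 | 1
1 | 1 | 1 | 1 | 1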